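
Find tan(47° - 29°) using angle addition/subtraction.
tan(47° - 29°) = (tan 47° - tan 29°)/(1 + tan 47° tan 29°) = 0.3249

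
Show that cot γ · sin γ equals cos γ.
LHS = (cos γ/sin γ) · sin γ = cos γ = RHS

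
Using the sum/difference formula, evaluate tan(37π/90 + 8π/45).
tan(37π/90 + 8π/45) = (tan 37π/90 + tan 8π/45)/(1 - tan 37π/90 tan 8π/45) = -3.487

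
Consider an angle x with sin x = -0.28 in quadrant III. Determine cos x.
cos x = ±√(1 - sin²x) = -0.96 (negative in QIII)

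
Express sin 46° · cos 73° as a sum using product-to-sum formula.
sin 46° cos 73° = (1/2)[sin(46°+73°) + sin(46°-73°)]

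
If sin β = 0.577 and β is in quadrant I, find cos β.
cos β = 0.8167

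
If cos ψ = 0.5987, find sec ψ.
sec ψ = 1/cos ψ = 1.67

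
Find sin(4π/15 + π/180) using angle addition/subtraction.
sin(4π/15 + π/180) = sin 4π/15 cos π/180 + cos 4π/15 sin π/180 = 0.7547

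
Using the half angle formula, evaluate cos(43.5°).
cos(43.5°) = √((1 + cos 87°)/2) = 0.7254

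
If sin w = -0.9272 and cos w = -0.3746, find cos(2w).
cos(2w) = cos²w - sin²w = -0.7194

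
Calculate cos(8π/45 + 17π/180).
cos(8π/45 + 17π/180) = cos 8π/45 cos 17π/180 - sin 8π/45 sin 17π/180 = 0.6561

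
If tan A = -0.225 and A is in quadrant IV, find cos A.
cos A = 0.9756 (using tan²A + 1 = sec²A)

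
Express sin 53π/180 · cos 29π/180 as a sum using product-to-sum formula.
sin 53π/180 cos 29π/180 = (1/2)[sin(53π/180+29π/180) + sin(53π/180-29π/180)]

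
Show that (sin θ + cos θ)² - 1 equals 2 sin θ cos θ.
LHS = sin²θ + 2 sin θ cos θ + cos²θ - 1 = (sin²θ + cos²θ) + 2 sin θ cos θ - 1 = 1 + 2 sin θ cos θ - 1 = 2 sin θ cos θ = RHS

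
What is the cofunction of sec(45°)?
sec(45°) = csc(90° - 45°) = csc(45°)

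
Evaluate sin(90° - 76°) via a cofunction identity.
sin(90° - 76°) = cos(76°) = 0.2419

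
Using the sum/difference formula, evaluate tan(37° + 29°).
tan(37° + 29°) = (tan 37° + tan 29°)/(1 - tan 37° tan 29°) = 2.246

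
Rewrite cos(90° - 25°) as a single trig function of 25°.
cos(90° - 25°) = sin(25°)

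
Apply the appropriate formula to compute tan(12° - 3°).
tan(12° - 3°) = (tan 12° - tan 3°)/(1 + tan 12° tan 3°) = 0.1584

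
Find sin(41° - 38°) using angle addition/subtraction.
sin(41° - 38°) = sin 41° cos 38° - cos 41° sin 38° = 0.05234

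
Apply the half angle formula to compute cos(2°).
cos(2°) = √((1 + cos 4°)/2) = 0.9994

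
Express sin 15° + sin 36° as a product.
sin 15° + sin 36° = 2 sin(25.5°) cos(-10.5°)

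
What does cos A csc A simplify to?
cos A csc A = cot A (using Reciprocal + quotient)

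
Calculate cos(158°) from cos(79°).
cos(158°) = cos²79° - sin²79° = -0.9272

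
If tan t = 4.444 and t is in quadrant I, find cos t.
cos t = 0.2195 (using tan²t + 1 = sec²t)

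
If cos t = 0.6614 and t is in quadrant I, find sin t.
sin t = 0.75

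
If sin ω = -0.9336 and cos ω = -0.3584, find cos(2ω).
cos(2ω) = cos²ω - sin²ω = -0.7432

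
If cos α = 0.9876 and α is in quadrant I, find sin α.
sin α = 0.157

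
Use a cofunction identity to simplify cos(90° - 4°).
cos(90° - 4°) = sin(4°)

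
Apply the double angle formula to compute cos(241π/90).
cos(241π/90) = cos²241π/180 - sin²241π/180 = -0.5299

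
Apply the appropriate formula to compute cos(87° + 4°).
cos(87° + 4°) = cos 87° cos 4° - sin 87° sin 4° = -0.01745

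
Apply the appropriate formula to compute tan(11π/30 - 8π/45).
tan(11π/30 - 8π/45) = (tan 11π/30 - tan 8π/45)/(1 + tan 11π/30 tan 8π/45) = 0.6745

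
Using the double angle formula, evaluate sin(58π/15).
sin(58π/15) = 2 sin 29π/15 cos 29π/15 = -0.4067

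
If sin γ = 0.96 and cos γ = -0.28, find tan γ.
tan γ = sin γ / cos γ = -3.429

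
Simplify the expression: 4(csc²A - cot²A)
4(csc²A - cot²A) = 4 (using Pythagorean identity)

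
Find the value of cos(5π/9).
cos(5π/9) = -0.1736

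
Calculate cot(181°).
cot(181°) = 57.29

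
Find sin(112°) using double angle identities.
sin(112°) = 2 sin 56° cos 56° = 0.9272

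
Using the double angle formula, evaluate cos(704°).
cos(704°) = 1 - 2sin²352° = 0.9613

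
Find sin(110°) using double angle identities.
sin(110°) = 2 sin 55° cos 55° = 0.9397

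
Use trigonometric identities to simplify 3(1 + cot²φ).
3(1 + cot²φ) = 3(csc²φ) (using Pythagorean identity)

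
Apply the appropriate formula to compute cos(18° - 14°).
cos(18° - 14°) = cos 18° cos 14° + sin 18° sin 14° = 0.9976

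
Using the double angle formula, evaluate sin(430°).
sin(430°) = 2 sin 215° cos 215° = 0.9397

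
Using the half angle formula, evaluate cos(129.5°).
cos(129.5°) = -√((1 + cos 259°)/2) = -0.6361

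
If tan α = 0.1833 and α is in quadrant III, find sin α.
sin α = -0.1803 (using tan²α + 1 = sec²α)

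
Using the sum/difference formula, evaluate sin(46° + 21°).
sin(46° + 21°) = sin 46° cos 21° + cos 46° sin 21° = 0.9205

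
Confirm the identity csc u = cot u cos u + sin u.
RHS = cos²u/sin u + sin u = (cos²u + sin²u)/sin u = 1/sin u = csc u = LHS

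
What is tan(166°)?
tan(166°) = -0.2493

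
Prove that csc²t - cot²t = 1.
LHS = 1/sin²t - cos²t/sin²t = (1 - cos²t)/sin²t = sin²t/sin²t = 1 = RHS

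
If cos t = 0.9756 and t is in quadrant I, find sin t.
sin t = 0.2196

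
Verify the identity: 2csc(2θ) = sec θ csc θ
LHS = 2/sin(2θ) = 2/(2 sin θ cos θ) = 1/(sin θ cos θ) = (1/cos θ)(1/sin θ) = sec θ csc θ = RHS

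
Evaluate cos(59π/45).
cos(59π/45) = -0.5592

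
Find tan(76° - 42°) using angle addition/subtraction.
tan(76° - 42°) = (tan 76° - tan 42°)/(1 + tan 76° tan 42°) = 0.6745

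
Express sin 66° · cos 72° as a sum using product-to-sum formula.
sin 66° cos 72° = (1/2)[sin(66°+72°) + sin(66°-72°)]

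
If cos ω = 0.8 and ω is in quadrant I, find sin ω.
sin ω = 0.6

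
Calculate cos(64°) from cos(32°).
cos(64°) = 2cos²32° - 1 = 0.4384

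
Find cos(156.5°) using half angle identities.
cos(156.5°) = -√((1 + cos 313°)/2) = -0.9171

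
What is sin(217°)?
sin(217°) = -0.6018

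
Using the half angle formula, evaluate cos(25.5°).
cos(25.5°) = √((1 + cos 51°)/2) = 0.9026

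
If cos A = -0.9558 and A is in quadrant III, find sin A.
sin A = -0.294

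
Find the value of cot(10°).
cot(10°) = 5.671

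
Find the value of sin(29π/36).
sin(29π/36) = 0.5736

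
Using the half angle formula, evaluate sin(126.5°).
sin(126.5°) = √((1 - cos 253°)/2) = 0.8039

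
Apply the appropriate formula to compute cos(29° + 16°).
cos(29° + 16°) = cos 29° cos 16° - sin 29° sin 16° = √2/2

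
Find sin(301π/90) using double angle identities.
sin(301π/90) = 2 sin 301π/180 cos 301π/180 = -0.8829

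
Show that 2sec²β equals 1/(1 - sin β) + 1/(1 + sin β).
RHS = [(1 + sin β) + (1 - sin β)] / [(1 - sin β)(1 + sin β)] = 2/(1 - sin²β) = 2/cos²β = 2sec²β = LHS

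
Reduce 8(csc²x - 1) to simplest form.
8(csc²x - 1) = 8(cot²x) (using Pythagorean identity)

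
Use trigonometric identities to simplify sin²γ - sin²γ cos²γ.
sin²γ - sin²γ cos²γ = sin⁴γ (using Factoring)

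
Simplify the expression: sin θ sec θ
sin θ sec θ = tan θ (using Reciprocal + quotient)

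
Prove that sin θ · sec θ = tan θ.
LHS = sin θ · (1/cos θ) = sin θ/cos θ = tan θ = RHS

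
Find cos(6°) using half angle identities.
cos(6°) = √((1 + cos 12°)/2) = 0.9945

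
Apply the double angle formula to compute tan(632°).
tan(632°) = 2 tan 316° / (1 - tan²316°) = -28.64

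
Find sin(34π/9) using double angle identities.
sin(34π/9) = 2 sin 17π/9 cos 17π/9 = -0.6428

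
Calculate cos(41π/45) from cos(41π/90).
cos(41π/45) = 2cos²41π/90 - 1 = -0.9613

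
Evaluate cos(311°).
cos(311°) = 0.6561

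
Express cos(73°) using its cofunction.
cos(73°) = sin(90° - 73°) = sin(17°)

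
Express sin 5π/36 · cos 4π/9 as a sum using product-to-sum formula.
sin 5π/36 cos 4π/9 = (1/2)[sin(5π/36+4π/9) + sin(5π/36-4π/9)]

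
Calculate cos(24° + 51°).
cos(24° + 51°) = cos 24° cos 51° - sin 24° sin 51° = (√6-√2)/4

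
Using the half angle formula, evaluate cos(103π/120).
cos(103π/120) = -√((1 + cos 103π/60)/2) = -0.9026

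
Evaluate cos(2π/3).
cos(2π/3) = -1/2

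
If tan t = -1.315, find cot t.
cot t = 1/tan t = -0.7605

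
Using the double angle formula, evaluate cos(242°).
cos(242°) = 2cos²121° - 1 = -0.4695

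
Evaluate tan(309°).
tan(309°) = -1.235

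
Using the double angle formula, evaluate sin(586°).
sin(586°) = 2 sin 293° cos 293° = -0.7193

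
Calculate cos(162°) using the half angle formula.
cos(162°) = -√((1 + cos 324°)/2) = -0.9511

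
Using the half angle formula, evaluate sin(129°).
sin(129°) = √((1 - cos 258°)/2) = 0.7771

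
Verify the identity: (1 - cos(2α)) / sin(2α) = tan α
LHS = 2sin²α / (2 sin α cos α) = sin α/cos α = tan α = RHS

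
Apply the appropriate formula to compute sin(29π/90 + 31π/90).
sin(29π/90 + 31π/90) = sin 29π/90 cos 31π/90 + cos 29π/90 sin 31π/90 = √3/2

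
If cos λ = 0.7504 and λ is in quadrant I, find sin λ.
sin λ = 0.661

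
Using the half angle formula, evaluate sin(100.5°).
sin(100.5°) = √((1 - cos 201°)/2) = 0.9833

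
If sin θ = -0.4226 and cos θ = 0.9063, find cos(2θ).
cos(2θ) = cos²θ - sin²θ = 0.6428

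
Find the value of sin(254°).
sin(254°) = -0.9613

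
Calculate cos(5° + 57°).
cos(5° + 57°) = cos 5° cos 57° - sin 5° sin 57° = 0.4695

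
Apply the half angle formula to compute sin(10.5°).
sin(10.5°) = √((1 - cos 21°)/2) = 0.1822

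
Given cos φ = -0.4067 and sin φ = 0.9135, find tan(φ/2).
tan(φ/2) = sin φ / (1 + cos φ) = 1.54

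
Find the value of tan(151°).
tan(151°) = -0.5543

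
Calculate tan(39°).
tan(39°) = 0.8098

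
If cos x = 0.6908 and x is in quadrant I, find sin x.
sin x = 0.723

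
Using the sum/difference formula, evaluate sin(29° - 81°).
sin(29° - 81°) = sin 29° cos 81° - cos 29° sin 81° = -0.788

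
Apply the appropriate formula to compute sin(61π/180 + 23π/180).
sin(61π/180 + 23π/180) = sin 61π/180 cos 23π/180 + cos 61π/180 sin 23π/180 = 0.9945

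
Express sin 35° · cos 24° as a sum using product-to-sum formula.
sin 35° cos 24° = (1/2)[sin(35°+24°) + sin(35°-24°)]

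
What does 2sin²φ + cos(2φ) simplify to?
2sin²φ + cos(2φ) = 1 (using Double angle)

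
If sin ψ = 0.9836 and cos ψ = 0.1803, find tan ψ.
tan ψ = sin ψ / cos ψ = 5.455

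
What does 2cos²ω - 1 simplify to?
2cos²ω - 1 = cos(2ω) (using Double angle)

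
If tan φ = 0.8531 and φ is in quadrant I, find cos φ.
cos φ = 0.7608 (using tan²φ + 1 = sec²φ)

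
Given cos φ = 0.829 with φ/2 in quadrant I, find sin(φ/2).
sin(φ/2) = ±√((1 - cos φ)/2); positive since φ/2 ∈ QI, so sin(φ/2) = 0.2924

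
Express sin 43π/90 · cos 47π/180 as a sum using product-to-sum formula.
sin 43π/90 cos 47π/180 = (1/2)[sin(43π/90+47π/180) + sin(43π/90-47π/180)]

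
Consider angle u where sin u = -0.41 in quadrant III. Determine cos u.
cos u = ±√(1 - sin²u) = -0.9121 (negative in QIII)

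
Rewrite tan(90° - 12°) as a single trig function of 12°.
tan(90° - 12°) = cot(12°)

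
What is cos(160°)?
cos(160°) = -0.9397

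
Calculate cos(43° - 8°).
cos(43° - 8°) = cos 43° cos 8° + sin 43° sin 8° = 0.8192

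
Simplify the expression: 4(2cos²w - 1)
4(2cos²w - 1) = 4(cos(2w)) (using Double angle)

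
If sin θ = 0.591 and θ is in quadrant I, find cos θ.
cos θ = 0.8067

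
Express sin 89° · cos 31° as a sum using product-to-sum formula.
sin 89° cos 31° = (1/2)[sin(89°+31°) + sin(89°-31°)]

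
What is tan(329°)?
tan(329°) = -0.6009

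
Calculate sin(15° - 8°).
sin(15° - 8°) = sin 15° cos 8° - cos 15° sin 8° = 0.1219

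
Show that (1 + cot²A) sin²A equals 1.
LHS = csc²A · sin²A = (1/sin²A) · sin²A = 1 = RHS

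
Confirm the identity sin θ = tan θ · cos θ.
RHS = (sin θ/cos θ) · cos θ = sin θ = LHS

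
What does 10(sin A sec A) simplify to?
10(sin A sec A) = 10(tan A) (using Reciprocal + quotient)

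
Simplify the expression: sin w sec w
sin w sec w = tan w (using Reciprocal + quotient)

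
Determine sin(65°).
sin(65°) = 0.9063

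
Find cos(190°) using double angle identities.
cos(190°) = 1 - 2sin²95° = -0.9848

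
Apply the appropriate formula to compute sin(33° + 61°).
sin(33° + 61°) = sin 33° cos 61° + cos 33° sin 61° = 0.9976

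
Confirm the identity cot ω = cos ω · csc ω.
RHS = cos ω · (1/sin ω) = cos ω/sin ω = cot ω = LHS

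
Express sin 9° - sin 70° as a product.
sin 9° - sin 70° = 2 cos(39.5°) sin(-30.5°)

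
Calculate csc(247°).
csc(247°) = -1.086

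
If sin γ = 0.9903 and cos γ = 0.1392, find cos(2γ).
cos(2γ) = cos²γ - sin²γ = -0.9613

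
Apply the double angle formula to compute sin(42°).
sin(42°) = 2 sin 21° cos 21° = 0.6691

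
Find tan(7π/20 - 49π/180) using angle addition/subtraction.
tan(7π/20 - 49π/180) = (tan 7π/20 - tan 49π/180)/(1 + tan 7π/20 tan 49π/180) = 0.2493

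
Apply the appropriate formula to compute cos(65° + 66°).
cos(65° + 66°) = cos 65° cos 66° - sin 65° sin 66° = -0.6561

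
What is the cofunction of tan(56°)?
tan(56°) = cot(90° - 56°) = cot(34°)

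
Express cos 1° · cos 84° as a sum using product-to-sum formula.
cos 1° cos 84° = (1/2)[cos(1°-84°) + cos(1°+84°)]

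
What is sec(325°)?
sec(325°) = 1.221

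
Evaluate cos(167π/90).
cos(167π/90) = 0.8988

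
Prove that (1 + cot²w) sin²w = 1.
LHS = csc²w · sin²w = (1/sin²w) · sin²w = 1 = RHS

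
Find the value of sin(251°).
sin(251°) = -0.9455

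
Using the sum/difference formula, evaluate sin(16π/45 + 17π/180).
sin(16π/45 + 17π/180) = sin 16π/45 cos 17π/180 + cos 16π/45 sin 17π/180 = 0.9877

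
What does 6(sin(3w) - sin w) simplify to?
6(sin(3w) - sin w) = 6(2 cos(2w) sin w) (using Sum-to-product)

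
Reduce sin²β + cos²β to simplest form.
sin²β + cos²β = 1 (using Pythagorean identity)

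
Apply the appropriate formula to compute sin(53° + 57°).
sin(53° + 57°) = sin 53° cos 57° + cos 53° sin 57° = 0.9397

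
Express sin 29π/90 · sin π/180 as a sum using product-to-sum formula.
sin 29π/90 sin π/180 = (1/2)[cos(29π/90-π/180) - cos(29π/90+π/180)]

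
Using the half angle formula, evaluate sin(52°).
sin(52°) = √((1 - cos 104°)/2) = 0.788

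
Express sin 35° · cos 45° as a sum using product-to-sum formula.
sin 35° cos 45° = (1/2)[sin(35°+45°) + sin(35°-45°)]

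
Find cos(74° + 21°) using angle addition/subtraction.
cos(74° + 21°) = cos 74° cos 21° - sin 74° sin 21° = -0.08716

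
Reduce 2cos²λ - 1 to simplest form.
2cos²λ - 1 = cos(2λ) (using Double angle)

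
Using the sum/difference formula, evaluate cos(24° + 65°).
cos(24° + 65°) = cos 24° cos 65° - sin 24° sin 65° = 0.01745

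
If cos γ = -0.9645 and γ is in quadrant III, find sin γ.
sin γ = -0.2641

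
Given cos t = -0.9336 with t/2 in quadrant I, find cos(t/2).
cos(t/2) = ±√((1 + cos t)/2); positive since t/2 ∈ QI, so cos(t/2) = 0.1822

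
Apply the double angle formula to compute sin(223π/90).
sin(223π/90) = 2 sin 223π/180 cos 223π/180 = 0.9976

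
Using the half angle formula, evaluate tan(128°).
tan(128°) = sin 256° / (1 + cos 256°) = -1.28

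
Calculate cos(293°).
cos(293°) = 0.3907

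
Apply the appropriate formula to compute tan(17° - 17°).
tan(17° - 17°) = (tan 17° - tan 17°)/(1 + tan 17° tan 17°) = 0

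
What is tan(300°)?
tan(300°) = -√3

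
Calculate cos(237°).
cos(237°) = -0.5446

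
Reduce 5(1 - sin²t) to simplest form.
5(1 - sin²t) = 5(cos²t) (using Pythagorean identity)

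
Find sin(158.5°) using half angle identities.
sin(158.5°) = √((1 - cos 317°)/2) = 0.3665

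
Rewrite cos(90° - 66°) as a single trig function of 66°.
cos(90° - 66°) = sin(66°)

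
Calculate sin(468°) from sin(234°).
sin(468°) = 2 sin 234° cos 234° = 0.9511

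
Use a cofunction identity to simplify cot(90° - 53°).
cot(90° - 53°) = tan(53°)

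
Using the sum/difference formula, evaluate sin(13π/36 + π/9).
sin(13π/36 + π/9) = sin 13π/36 cos π/9 + cos 13π/36 sin π/9 = 0.9962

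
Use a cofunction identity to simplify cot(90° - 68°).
cot(90° - 68°) = tan(68°)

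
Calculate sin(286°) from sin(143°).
sin(286°) = 2 sin 143° cos 143° = -0.9613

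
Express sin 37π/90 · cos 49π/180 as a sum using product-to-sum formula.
sin 37π/90 cos 49π/180 = (1/2)[sin(37π/90+49π/180) + sin(37π/90-49π/180)]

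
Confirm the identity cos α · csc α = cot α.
LHS = cos α · (1/sin α) = cos α/sin α = cot α = RHS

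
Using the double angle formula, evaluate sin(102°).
sin(102°) = 2 sin 51° cos 51° = 0.9781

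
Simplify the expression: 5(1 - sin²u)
5(1 - sin²u) = 5(cos²u) (using Pythagorean identity)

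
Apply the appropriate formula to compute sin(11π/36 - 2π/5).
sin(11π/36 - 2π/5) = sin 11π/36 cos 2π/5 - cos 11π/36 sin 2π/5 = -0.2924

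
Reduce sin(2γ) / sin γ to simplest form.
sin(2γ) / sin γ = 2 cos γ (using Double angle)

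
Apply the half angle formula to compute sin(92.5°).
sin(92.5°) = √((1 - cos 185°)/2) = 0.999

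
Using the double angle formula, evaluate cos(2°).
cos(2°) = cos²1° - sin²1° = 0.9994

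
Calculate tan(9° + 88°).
tan(9° + 88°) = (tan 9° + tan 88°)/(1 - tan 9° tan 88°) = -8.144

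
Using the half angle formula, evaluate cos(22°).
cos(22°) = √((1 + cos 44°)/2) = 0.9272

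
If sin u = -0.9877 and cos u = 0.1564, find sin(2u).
sin(2u) = 2 sin u cos u = -0.309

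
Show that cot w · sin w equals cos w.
LHS = (cos w/sin w) · sin w = cos w = RHS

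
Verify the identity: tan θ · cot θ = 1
LHS = (sin θ/cos θ) · (cos θ/sin θ) = 1 = RHS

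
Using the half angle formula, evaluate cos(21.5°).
cos(21.5°) = √((1 + cos 43°)/2) = 0.9304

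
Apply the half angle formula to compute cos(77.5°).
cos(77.5°) = √((1 + cos 155°)/2) = 0.2164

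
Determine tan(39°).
tan(39°) = 0.8098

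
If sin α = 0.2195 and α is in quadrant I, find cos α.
cos α = 0.9756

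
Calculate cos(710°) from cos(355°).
cos(710°) = cos²355° - sin²355° = 0.9848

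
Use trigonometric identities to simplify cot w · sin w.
cot w · sin w = cos w (using Quotient identity)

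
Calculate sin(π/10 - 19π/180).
sin(π/10 - 19π/180) = sin π/10 cos 19π/180 - cos π/10 sin 19π/180 = -0.01745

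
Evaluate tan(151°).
tan(151°) = -0.5543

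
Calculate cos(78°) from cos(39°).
cos(78°) = cos²39° - sin²39° = 0.2079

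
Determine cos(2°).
cos(2°) = 0.9994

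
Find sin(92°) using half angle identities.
sin(92°) = √((1 - cos 184°)/2) = 0.9994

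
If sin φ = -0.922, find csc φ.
csc φ = 1/sin φ = -1.085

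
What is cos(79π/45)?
cos(79π/45) = 0.7193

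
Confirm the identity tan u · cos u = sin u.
LHS = (sin u/cos u) · cos u = sin u = RHS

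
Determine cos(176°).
cos(176°) = -0.9976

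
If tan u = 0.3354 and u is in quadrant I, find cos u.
cos u = 0.9481 (using tan²u + 1 = sec²u)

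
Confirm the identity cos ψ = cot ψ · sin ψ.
RHS = (cos ψ/sin ψ) · sin ψ = cos ψ = LHS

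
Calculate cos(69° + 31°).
cos(69° + 31°) = cos 69° cos 31° - sin 69° sin 31° = -0.1736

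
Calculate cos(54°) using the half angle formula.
cos(54°) = √((1 + cos 108°)/2) = 0.5878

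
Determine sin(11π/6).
sin(11π/6) = -1/2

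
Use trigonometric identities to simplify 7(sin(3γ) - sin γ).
7(sin(3γ) - sin γ) = 7(2 cos(2γ) sin γ) (using Sum-to-product)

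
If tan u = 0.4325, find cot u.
cot u = 1/tan u = 2.312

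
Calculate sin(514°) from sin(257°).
sin(514°) = 2 sin 257° cos 257° = 0.4384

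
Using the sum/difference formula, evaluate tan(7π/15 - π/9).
tan(7π/15 - π/9) = (tan 7π/15 - tan π/9)/(1 + tan 7π/15 tan π/9) = 2.05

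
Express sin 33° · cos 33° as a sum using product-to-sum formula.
sin 33° cos 33° = (1/2)[sin(33°+33°) + sin(33°-33°)]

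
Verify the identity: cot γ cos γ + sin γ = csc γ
LHS = cos²γ/sin γ + sin γ = (cos²γ + sin²γ)/sin γ = 1/sin γ = csc γ = RHS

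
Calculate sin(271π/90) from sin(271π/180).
sin(271π/90) = 2 sin 271π/180 cos 271π/180 = -0.0349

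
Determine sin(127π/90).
sin(127π/90) = -0.9613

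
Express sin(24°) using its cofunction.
sin(24°) = cos(90° - 24°) = cos(66°)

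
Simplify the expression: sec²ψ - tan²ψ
sec²ψ - tan²ψ = 1 (using Pythagorean identity)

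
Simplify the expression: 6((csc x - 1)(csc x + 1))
6((csc x - 1)(csc x + 1)) = 6(cot²x) (using Diff. of squares)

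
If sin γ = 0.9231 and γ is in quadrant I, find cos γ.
cos γ = 0.3846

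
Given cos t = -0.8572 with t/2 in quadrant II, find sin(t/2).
sin(t/2) = ±√((1 - cos t)/2); positive since t/2 ∈ QII, so sin(t/2) = 0.9636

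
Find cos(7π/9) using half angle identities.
cos(7π/9) = -√((1 + cos 14π/9)/2) = -0.766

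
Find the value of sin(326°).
sin(326°) = -0.5592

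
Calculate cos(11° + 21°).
cos(11° + 21°) = cos 11° cos 21° - sin 11° sin 21° = 0.848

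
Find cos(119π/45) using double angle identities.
cos(119π/45) = cos²119π/90 - sin²119π/90 = -0.4384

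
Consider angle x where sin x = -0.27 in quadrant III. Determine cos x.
cos x = ±√(1 - sin²x) = -0.9629 (negative in QIII)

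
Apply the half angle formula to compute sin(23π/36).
sin(23π/36) = √((1 - cos 23π/18)/2) = 0.9063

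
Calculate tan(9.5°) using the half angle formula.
tan(9.5°) = sin 19° / (1 + cos 19°) = 0.1673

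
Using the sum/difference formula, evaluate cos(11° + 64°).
cos(11° + 64°) = cos 11° cos 64° - sin 11° sin 64° = (√6-√2)/4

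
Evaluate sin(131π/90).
sin(131π/90) = -0.9903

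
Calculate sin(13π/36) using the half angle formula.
sin(13π/36) = √((1 - cos 13π/18)/2) = 0.9063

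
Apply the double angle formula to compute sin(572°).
sin(572°) = 2 sin 286° cos 286° = -0.5299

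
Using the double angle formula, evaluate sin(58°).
sin(58°) = 2 sin 29° cos 29° = 0.848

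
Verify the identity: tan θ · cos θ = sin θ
LHS = (sin θ/cos θ) · cos θ = sin θ = RHS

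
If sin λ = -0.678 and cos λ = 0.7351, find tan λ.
tan λ = sin λ / cos λ = -0.9223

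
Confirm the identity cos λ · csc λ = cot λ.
LHS = cos λ · (1/sin λ) = cos λ/sin λ = cot λ = RHS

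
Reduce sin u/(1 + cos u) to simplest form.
sin u/(1 + cos u) = tan(u/2) (using Half angle)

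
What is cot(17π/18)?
cot(17π/18) = -5.671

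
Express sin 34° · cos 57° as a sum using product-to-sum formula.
sin 34° cos 57° = (1/2)[sin(34°+57°) + sin(34°-57°)]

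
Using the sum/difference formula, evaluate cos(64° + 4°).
cos(64° + 4°) = cos 64° cos 4° - sin 64° sin 4° = 0.3746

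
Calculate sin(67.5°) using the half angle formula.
sin(67.5°) = √((1 - cos 135°)/2) = √(2+√2)/2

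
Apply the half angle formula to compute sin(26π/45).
sin(26π/45) = √((1 - cos 52π/45)/2) = 0.9703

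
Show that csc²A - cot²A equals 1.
LHS = 1/sin²A - cos²A/sin²A = (1 - cos²A)/sin²A = sin²A/sin²A = 1 = RHS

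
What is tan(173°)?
tan(173°) = -0.1228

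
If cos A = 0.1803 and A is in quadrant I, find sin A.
sin A = 0.9836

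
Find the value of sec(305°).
sec(305°) = 1.743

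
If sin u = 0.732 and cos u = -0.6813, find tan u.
tan u = sin u / cos u = -1.074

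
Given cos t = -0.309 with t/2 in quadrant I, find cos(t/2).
cos(t/2) = ±√((1 + cos t)/2); positive since t/2 ∈ QI, so cos(t/2) = 0.5878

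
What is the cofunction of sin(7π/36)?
sin(7π/36) = cos(π/2 - 7π/36) = cos(11π/36)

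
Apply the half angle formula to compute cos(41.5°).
cos(41.5°) = √((1 + cos 83°)/2) = 0.749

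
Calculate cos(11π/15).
cos(11π/15) = -0.6691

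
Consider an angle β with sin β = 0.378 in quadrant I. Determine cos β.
cos β = √(1 - sin²β) = 0.9258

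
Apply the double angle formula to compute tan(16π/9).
tan(16π/9) = 2 tan 8π/9 / (1 - tan²8π/9) = -0.8391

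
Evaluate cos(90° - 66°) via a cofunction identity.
cos(90° - 66°) = sin(66°) = 0.9135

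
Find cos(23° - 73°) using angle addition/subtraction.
cos(23° - 73°) = cos 23° cos 73° + sin 23° sin 73° = 0.6428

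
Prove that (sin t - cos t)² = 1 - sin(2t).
LHS = sin²t - 2 sin t cos t + cos²t = (sin²t + cos²t) - 2 sin t cos t = 1 - sin(2t) = RHS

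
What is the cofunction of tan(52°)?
tan(52°) = cot(90° - 52°) = cot(38°)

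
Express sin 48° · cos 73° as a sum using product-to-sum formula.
sin 48° cos 73° = (1/2)[sin(48°+73°) + sin(48°-73°)]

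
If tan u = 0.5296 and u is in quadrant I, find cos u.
cos u = 0.8837 (using tan²u + 1 = sec²u)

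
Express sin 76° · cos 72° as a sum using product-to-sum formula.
sin 76° cos 72° = (1/2)[sin(76°+72°) + sin(76°-72°)]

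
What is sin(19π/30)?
sin(19π/30) = 0.9135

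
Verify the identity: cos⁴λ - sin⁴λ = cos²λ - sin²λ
LHS = (cos²λ - sin²λ)(cos²λ + sin²λ) = (cos²λ - sin²λ) · 1 = cos²λ - sin²λ = RHS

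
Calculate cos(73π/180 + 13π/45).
cos(73π/180 + 13π/45) = cos 73π/180 cos 13π/45 - sin 73π/180 sin 13π/45 = -0.5736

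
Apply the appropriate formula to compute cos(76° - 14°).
cos(76° - 14°) = cos 76° cos 14° + sin 76° sin 14° = 0.4695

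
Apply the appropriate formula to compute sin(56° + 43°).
sin(56° + 43°) = sin 56° cos 43° + cos 56° sin 43° = 0.9877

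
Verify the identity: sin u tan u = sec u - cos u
RHS = 1/cos u - cos u = (1 - cos²u)/cos u = sin²u/cos u = sin u · (sin u/cos u) = sin u tan u = LHS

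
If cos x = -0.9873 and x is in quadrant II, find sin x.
sin x = 0.1589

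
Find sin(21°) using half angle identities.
sin(21°) = √((1 - cos 42°)/2) = 0.3584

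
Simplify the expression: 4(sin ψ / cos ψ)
4(sin ψ / cos ψ) = 4(tan ψ) (using Quotient identity)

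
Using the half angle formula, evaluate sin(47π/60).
sin(47π/60) = √((1 - cos 47π/30)/2) = 0.6293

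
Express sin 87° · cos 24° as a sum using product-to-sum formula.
sin 87° cos 24° = (1/2)[sin(87°+24°) + sin(87°-24°)]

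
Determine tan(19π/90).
tan(19π/90) = 0.7813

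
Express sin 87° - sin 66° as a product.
sin 87° - sin 66° = 2 cos(76.5°) sin(10.5°)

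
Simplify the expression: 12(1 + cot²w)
12(1 + cot²w) = 12(csc²w) (using Pythagorean identity)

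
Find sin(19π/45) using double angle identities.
sin(19π/45) = 2 sin 19π/90 cos 19π/90 = 0.9703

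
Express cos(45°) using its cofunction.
cos(45°) = sin(90° - 45°) = sin(45°)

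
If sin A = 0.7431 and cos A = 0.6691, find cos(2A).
cos(2A) = cos²A - sin²A = -0.1045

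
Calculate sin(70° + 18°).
sin(70° + 18°) = sin 70° cos 18° + cos 70° sin 18° = 0.9994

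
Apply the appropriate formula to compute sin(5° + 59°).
sin(5° + 59°) = sin 5° cos 59° + cos 5° sin 59° = 0.8988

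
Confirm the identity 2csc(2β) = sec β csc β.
LHS = 2/sin(2β) = 2/(2 sin β cos β) = 1/(sin β cos β) = (1/cos β)(1/sin β) = sec β csc β = RHS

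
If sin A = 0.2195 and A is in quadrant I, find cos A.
cos A = 0.9756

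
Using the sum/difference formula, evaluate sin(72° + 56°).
sin(72° + 56°) = sin 72° cos 56° + cos 72° sin 56° = 0.788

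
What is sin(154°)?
sin(154°) = 0.4384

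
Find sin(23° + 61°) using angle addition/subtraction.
sin(23° + 61°) = sin 23° cos 61° + cos 23° sin 61° = 0.9945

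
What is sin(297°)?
sin(297°) = -0.891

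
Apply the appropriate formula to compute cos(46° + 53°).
cos(46° + 53°) = cos 46° cos 53° - sin 46° sin 53° = -0.1564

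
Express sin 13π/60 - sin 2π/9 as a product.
sin 13π/60 - sin 2π/9 = 2 cos(79π/360) sin(-π/360)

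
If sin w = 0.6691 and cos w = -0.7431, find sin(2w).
sin(2w) = 2 sin w cos w = -0.9944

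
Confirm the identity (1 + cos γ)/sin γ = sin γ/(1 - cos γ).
RHS = sin γ(1 + cos γ) / ((1 - cos γ)(1 + cos γ)) = sin γ(1 + cos γ) / (1 - cos²γ) = sin γ(1 + cos γ) / sin²γ = (1 + cos γ)/sin γ = LHS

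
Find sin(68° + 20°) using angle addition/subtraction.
sin(68° + 20°) = sin 68° cos 20° + cos 68° sin 20° = 0.9994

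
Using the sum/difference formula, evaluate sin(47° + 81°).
sin(47° + 81°) = sin 47° cos 81° + cos 47° sin 81° = 0.788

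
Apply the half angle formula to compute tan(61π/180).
tan(61π/180) = sin 61π/90 / (1 + cos 61π/90) = 1.804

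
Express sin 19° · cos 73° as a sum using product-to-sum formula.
sin 19° cos 73° = (1/2)[sin(19°+73°) + sin(19°-73°)]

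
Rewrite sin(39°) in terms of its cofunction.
sin(39°) = cos(90° - 39°) = cos(51°)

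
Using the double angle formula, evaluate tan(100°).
tan(100°) = 2 tan 50° / (1 - tan²50°) = -5.671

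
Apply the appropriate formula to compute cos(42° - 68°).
cos(42° - 68°) = cos 42° cos 68° + sin 42° sin 68° = 0.8988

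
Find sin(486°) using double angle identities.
sin(486°) = 2 sin 243° cos 243° = 0.809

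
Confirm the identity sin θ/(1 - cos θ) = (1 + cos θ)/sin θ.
LHS = sin θ(1 + cos θ) / ((1 - cos θ)(1 + cos θ)) = sin θ(1 + cos θ) / (1 - cos²θ) = sin θ(1 + cos θ) / sin²θ = (1 + cos θ)/sin θ = RHS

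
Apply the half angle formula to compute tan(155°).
tan(155°) = sin 310° / (1 + cos 310°) = -0.4663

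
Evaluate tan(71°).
tan(71°) = 2.904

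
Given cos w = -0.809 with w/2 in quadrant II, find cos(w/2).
cos(w/2) = ±√((1 + cos w)/2); negative since w/2 ∈ QII, so cos(w/2) = -0.309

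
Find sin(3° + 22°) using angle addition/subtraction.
sin(3° + 22°) = sin 3° cos 22° + cos 3° sin 22° = 0.4226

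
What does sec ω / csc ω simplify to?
sec ω / csc ω = tan ω (using Reciprocal identities)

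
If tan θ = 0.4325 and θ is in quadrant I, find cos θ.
cos θ = 0.9178 (using tan²θ + 1 = sec²θ)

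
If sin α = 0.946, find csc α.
csc α = 1/sin α = 1.057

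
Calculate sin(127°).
sin(127°) = 0.7986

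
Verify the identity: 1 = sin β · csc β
RHS = sin β · (1/sin β) = 1 = LHS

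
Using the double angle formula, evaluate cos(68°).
cos(68°) = cos²34° - sin²34° = 0.3746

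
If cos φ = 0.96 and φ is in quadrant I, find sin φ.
sin φ = 0.28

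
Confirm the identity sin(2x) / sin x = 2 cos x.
LHS = 2 sin x cos x / sin x = 2 cos x = RHS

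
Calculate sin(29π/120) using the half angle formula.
sin(29π/120) = √((1 - cos 29π/60)/2) = 0.6884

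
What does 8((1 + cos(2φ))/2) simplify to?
8((1 + cos(2φ))/2) = 8(cos²φ) (using Power reduction)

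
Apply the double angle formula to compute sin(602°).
sin(602°) = 2 sin 301° cos 301° = -0.8829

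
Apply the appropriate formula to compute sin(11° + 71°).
sin(11° + 71°) = sin 11° cos 71° + cos 11° sin 71° = 0.9903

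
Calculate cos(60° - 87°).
cos(60° - 87°) = cos 60° cos 87° + sin 60° sin 87° = 0.891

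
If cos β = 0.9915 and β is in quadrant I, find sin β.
sin β = 0.1301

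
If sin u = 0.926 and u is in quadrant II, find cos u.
cos u = -0.3775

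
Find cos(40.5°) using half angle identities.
cos(40.5°) = √((1 + cos 81°)/2) = 0.7604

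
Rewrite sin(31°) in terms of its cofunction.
sin(31°) = cos(90° - 31°) = cos(59°)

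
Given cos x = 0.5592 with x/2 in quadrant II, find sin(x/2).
sin(x/2) = ±√((1 - cos x)/2); positive since x/2 ∈ QII, so sin(x/2) = 0.4695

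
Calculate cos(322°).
cos(322°) = 0.788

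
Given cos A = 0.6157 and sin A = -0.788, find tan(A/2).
tan(A/2) = sin A / (1 + cos A) = -0.4877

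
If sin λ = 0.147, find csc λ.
csc λ = 1/sin λ = 6.803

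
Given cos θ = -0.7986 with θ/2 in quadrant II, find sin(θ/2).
sin(θ/2) = ±√((1 - cos θ)/2); positive since θ/2 ∈ QII, so sin(θ/2) = 0.9483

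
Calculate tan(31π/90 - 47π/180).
tan(31π/90 - 47π/180) = (tan 31π/90 - tan 47π/180)/(1 + tan 31π/90 tan 47π/180) = 2-√3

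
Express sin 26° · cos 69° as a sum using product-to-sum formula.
sin 26° cos 69° = (1/2)[sin(26°+69°) + sin(26°-69°)]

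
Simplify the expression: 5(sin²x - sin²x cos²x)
5(sin²x - sin²x cos²x) = 5(sin⁴x) (using Factoring)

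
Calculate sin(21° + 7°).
sin(21° + 7°) = sin 21° cos 7° + cos 21° sin 7° = 0.4695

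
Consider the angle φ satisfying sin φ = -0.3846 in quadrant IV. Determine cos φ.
cos φ = √(1 - sin²φ) = 0.9231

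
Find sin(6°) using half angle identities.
sin(6°) = √((1 - cos 12°)/2) = 0.1045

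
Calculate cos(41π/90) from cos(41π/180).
cos(41π/90) = cos²41π/180 - sin²41π/180 = 0.1392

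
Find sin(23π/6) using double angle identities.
sin(23π/6) = 2 sin 23π/12 cos 23π/12 = -1/2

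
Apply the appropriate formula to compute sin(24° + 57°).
sin(24° + 57°) = sin 24° cos 57° + cos 24° sin 57° = 0.9877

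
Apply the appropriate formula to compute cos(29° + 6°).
cos(29° + 6°) = cos 29° cos 6° - sin 29° sin 6° = 0.8192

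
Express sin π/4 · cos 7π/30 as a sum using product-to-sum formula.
sin π/4 cos 7π/30 = (1/2)[sin(π/4+7π/30) + sin(π/4-7π/30)]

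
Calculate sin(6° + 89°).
sin(6° + 89°) = sin 6° cos 89° + cos 6° sin 89° = 0.9962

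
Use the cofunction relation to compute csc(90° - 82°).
csc(90° - 82°) = sec(82°) = 7.185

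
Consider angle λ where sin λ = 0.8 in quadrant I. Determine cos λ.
cos λ = √(1 - sin²λ) = 0.6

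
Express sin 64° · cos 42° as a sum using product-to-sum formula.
sin 64° cos 42° = (1/2)[sin(64°+42°) + sin(64°-42°)]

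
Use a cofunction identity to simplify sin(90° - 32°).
sin(90° - 32°) = cos(32°)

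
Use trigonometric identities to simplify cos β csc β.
cos β csc β = cot β (using Reciprocal + quotient)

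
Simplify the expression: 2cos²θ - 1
2cos²θ - 1 = cos(2θ) (using Double angle)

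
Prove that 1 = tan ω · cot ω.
RHS = (sin ω/cos ω) · (cos ω/sin ω) = 1 = LHS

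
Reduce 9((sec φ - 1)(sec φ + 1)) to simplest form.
9((sec φ - 1)(sec φ + 1)) = 9(tan²φ) (using Diff. of squares)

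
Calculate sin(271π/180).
sin(271π/180) = -0.9998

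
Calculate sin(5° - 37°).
sin(5° - 37°) = sin 5° cos 37° - cos 5° sin 37° = -0.5299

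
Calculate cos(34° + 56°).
cos(34° + 56°) = cos 34° cos 56° - sin 34° sin 56° = 0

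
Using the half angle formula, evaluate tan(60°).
tan(60°) = sin 120° / (1 + cos 120°) = √3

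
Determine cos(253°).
cos(253°) = -0.2924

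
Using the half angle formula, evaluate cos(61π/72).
cos(61π/72) = -√((1 + cos 61π/36)/2) = -0.887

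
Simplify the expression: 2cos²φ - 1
2cos²φ - 1 = cos(2φ) (using Double angle)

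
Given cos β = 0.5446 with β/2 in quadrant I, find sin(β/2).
sin(β/2) = ±√((1 - cos β)/2); positive since β/2 ∈ QI, so sin(β/2) = 0.4772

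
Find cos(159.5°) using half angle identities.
cos(159.5°) = -√((1 + cos 319°)/2) = -0.9367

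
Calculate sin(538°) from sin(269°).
sin(538°) = 2 sin 269° cos 269° = 0.0349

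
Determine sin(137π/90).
sin(137π/90) = -0.9976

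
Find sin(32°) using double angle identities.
sin(32°) = 2 sin 16° cos 16° = 0.5299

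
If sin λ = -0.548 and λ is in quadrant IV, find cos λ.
cos λ = 0.8365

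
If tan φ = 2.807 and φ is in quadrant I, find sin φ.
sin φ = 0.942 (using tan²φ + 1 = sec²φ)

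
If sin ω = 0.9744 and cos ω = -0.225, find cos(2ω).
cos(2ω) = cos²ω - sin²ω = -0.8988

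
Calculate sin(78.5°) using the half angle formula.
sin(78.5°) = √((1 - cos 157°)/2) = 0.9799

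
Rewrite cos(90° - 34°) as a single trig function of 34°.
cos(90° - 34°) = sin(34°)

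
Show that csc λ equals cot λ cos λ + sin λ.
RHS = cos²λ/sin λ + sin λ = (cos²λ + sin²λ)/sin λ = 1/sin λ = csc λ = LHS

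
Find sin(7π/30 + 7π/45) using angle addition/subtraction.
sin(7π/30 + 7π/45) = sin 7π/30 cos 7π/45 + cos 7π/30 sin 7π/45 = 0.9397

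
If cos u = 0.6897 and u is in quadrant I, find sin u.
sin u = 0.7241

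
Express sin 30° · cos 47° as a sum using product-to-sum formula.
sin 30° cos 47° = (1/2)[sin(30°+47°) + sin(30°-47°)]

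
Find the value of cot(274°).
cot(274°) = -0.06993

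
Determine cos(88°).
cos(88°) = 0.0349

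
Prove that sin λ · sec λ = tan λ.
LHS = sin λ · (1/cos λ) = sin λ/cos λ = tan λ = RHS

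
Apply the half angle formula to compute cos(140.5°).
cos(140.5°) = -√((1 + cos 281°)/2) = -0.7716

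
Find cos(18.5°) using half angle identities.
cos(18.5°) = √((1 + cos 37°)/2) = 0.9483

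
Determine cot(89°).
cot(89°) = 0.01746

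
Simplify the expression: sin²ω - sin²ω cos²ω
sin²ω - sin²ω cos²ω = sin⁴ω (using Factoring)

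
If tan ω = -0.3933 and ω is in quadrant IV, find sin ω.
sin ω = -0.366 (using tan²ω + 1 = sec²ω)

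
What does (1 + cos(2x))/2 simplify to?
(1 + cos(2x))/2 = cos²x (using Power reduction)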